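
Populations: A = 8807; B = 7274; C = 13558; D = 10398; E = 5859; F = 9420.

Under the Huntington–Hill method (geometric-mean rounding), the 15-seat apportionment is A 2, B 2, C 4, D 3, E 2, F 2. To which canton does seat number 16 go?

F

Priority for the next seat is population ÷ (√(s·(s+1))).
Priorities: A 3595.443, B 2969.598, C 3031.661, D 3001.644, E 2391.927, F 3845.699.
Highest priority: F.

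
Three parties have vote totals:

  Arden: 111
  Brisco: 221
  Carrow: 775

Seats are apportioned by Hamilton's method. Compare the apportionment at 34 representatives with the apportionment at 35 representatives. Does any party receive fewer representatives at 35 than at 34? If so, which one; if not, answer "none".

none

At 34 seats: Arden 3, Brisco 7, Carrow 24.
At 35 seats: Arden 4, Brisco 7, Carrow 24.
No party's allocation decreased.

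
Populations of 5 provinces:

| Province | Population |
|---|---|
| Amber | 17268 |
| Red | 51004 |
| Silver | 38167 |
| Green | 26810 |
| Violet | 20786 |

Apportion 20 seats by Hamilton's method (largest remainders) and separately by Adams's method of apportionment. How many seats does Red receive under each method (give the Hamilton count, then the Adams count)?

Hamilton: Amber 2, Red 7, Silver 5, Green 3, Violet 3.
Adams: Amber 2, Red 6, Silver 5, Green 4, Violet 3.
Red gets 7 under Hamilton and 6 under Adams.

7 and 6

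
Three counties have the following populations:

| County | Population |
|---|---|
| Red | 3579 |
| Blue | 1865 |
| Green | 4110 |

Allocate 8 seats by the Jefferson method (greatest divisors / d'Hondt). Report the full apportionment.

Standard divisor 9554/8 ≈ 1194.25; standard quotas: Red 2.997, Blue 1.562, Green 3.441.
Rounding down gives 2, 1, 3 = 6 seats, so the divisor must be adjusted.
With modified divisor 1000: modified quotas Red 3.579, Blue 1.865, Green 4.110.
Rounding down: Red 3, Blue 1, Green 4 (total 8).

Red 3, Blue 1, Green 4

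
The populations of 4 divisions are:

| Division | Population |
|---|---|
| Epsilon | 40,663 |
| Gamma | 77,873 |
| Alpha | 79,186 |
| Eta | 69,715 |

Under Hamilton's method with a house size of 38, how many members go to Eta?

Standard divisor: 267437 ÷ 38 ≈ 7037.816.
Standard quotas: Epsilon 5.7778, Gamma 11.0649, Alpha 11.2515, Eta 9.9058.
Lower quotas: Epsilon 5, Gamma 11, Alpha 11, Eta 9 (sum 36, leaving 2 seats).
Remainders in descending order: Eta 0.9058, Epsilon 0.7778, Alpha 0.2515, Gamma 0.0649.
Largest remainders: Eta, Epsilon receive the extra seats.
Eta receives 10.

10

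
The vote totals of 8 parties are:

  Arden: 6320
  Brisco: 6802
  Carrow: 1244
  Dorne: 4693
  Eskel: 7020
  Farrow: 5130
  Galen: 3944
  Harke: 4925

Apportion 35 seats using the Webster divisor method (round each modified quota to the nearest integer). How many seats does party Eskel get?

6

Standard divisor 40078/35 ≈ 1145.086; standard quotas: Arden 5.519, Brisco 5.940, Carrow 1.086, Dorne 4.098, Eskel 6.131, Farrow 4.480, Galen 3.444, Harke 4.301.
Rounding to the nearest integer gives 6, 6, 1, 4, 6, 4, 3, 4 = 34 seats, so the divisor must be adjusted.
With modified divisor 1133.4: modified quotas Arden 5.576, Brisco 6.001, Carrow 1.098, Dorne 4.141, Eskel 6.194, Farrow 4.526, Galen 3.480, Harke 4.345.
Rounding to the nearest integer: Arden 6, Brisco 6, Carrow 1, Dorne 4, Eskel 6, Farrow 5, Galen 3, Harke 4 (total 35).
Eskel receives 6.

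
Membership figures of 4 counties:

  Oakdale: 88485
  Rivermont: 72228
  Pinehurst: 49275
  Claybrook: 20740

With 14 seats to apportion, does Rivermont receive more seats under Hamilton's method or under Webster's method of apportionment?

Hamilton: Oakdale 5, Rivermont 5, Pinehurst 3, Claybrook 1.
Webster: Oakdale 6, Rivermont 4, Pinehurst 3, Claybrook 1.
Rivermont gets 5 under Hamilton and 4 under Webster.

Hamilton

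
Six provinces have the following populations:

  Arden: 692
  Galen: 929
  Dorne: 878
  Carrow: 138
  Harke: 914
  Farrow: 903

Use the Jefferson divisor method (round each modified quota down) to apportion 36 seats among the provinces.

Arden: 6, Galen: 8, Dorne: 7, Carrow: 1, Harke: 7, Farrow: 7

Standard divisor 4454/36 ≈ 123.722; standard quotas: Arden 5.593, Galen 7.509, Dorne 7.097, Carrow 1.115, Harke 7.388, Farrow 7.299.
Rounding down gives 5, 7, 7, 1, 7, 7 = 34 seats, so the divisor must be adjusted.
With modified divisor 114.8: modified quotas Arden 6.028, Galen 8.092, Dorne 7.648, Carrow 1.202, Harke 7.962, Farrow 7.866.
Rounding down: Arden 6, Galen 8, Dorne 7, Carrow 1, Harke 7, Farrow 7 (total 36).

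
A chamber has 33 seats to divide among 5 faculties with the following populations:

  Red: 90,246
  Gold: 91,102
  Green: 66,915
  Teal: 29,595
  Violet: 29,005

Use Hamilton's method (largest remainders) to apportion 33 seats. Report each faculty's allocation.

The standard divisor is 306863/33 ≈ 9298.879.
Standard quotas: Red 9.7050, Gold 9.7971, Green 7.1960, Teal 3.1826, Violet 3.1192.
Lower quotas: Red 9, Gold 9, Green 7, Teal 3, Violet 3 (sum 31, leaving 2 seats).
Remainders in descending order: Gold 0.7971, Red 0.7050, Green 0.1960, Teal 0.1826, Violet 0.1192.
Largest remainders: Gold, Red receive the extra seats.

Red 10, Gold 10, Green 7, Teal 3, Violet 3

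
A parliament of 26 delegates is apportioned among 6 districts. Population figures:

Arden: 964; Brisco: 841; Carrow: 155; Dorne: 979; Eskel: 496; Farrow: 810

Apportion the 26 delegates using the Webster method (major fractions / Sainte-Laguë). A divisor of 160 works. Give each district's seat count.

Arden: 6, Brisco: 5, Carrow: 1, Dorne: 6, Eskel: 3, Farrow: 5

With modified divisor 160: modified quotas Arden 6.025, Brisco 5.256, Carrow 0.969, Dorne 6.119, Eskel 3.100, Farrow 5.062.
Rounding to the nearest integer: Arden 6, Brisco 5, Carrow 1, Dorne 6, Eskel 3, Farrow 5 (total 26).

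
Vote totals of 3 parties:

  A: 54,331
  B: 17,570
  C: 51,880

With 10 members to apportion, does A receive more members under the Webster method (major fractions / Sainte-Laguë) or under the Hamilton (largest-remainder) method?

Webster

Webster: A 5, B 1, C 4.
Hamilton: A 4, B 2, C 4.
A gets 5 under Webster and 4 under Hamilton.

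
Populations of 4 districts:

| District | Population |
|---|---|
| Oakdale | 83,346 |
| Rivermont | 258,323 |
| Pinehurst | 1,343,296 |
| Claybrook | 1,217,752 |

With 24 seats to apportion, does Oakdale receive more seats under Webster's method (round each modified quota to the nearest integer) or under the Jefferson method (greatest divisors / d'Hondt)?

Webster

Webster: Oakdale 1, Rivermont 2, Pinehurst 11, Claybrook 10.
Jefferson: Oakdale 0, Rivermont 2, Pinehurst 12, Claybrook 10.
Oakdale gets 1 under Webster and 0 under Jefferson.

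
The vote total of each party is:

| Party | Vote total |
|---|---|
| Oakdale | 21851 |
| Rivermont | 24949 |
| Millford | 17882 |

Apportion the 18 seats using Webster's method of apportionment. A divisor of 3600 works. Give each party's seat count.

Oakdale: 6, Rivermont: 7, Millford: 5

With modified divisor 3600: modified quotas Oakdale 6.070, Rivermont 6.930, Millford 4.967.
Rounding to the nearest integer: Oakdale 6, Rivermont 7, Millford 5 (total 18).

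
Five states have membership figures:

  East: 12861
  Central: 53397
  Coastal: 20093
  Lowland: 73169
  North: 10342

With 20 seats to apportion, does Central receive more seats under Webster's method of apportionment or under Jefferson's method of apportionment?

Webster: East 2, Central 6, Coastal 2, Lowland 9, North 1.
Jefferson: East 1, Central 7, Coastal 2, Lowland 9, North 1.
Central gets 6 under Webster and 7 under Jefferson.

Jefferson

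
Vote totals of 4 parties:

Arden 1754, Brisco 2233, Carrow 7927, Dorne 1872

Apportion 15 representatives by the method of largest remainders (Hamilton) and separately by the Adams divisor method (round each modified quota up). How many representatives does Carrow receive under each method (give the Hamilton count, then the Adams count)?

Hamilton: Arden 2, Brisco 2, Carrow 9, Dorne 2.
Adams: Arden 2, Brisco 3, Carrow 8, Dorne 2.
Carrow gets 9 under Hamilton and 8 under Adams.

9 and 8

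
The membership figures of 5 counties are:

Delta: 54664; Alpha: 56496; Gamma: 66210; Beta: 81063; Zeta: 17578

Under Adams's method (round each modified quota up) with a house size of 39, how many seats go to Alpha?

Standard divisor 276011/39 ≈ 7077.205; standard quotas: Delta 7.724, Alpha 7.983, Gamma 9.355, Beta 11.454, Zeta 2.484.
Rounding up gives 8, 8, 10, 12, 3 = 41 seats, so the divisor must be adjusted.
With modified divisor 7600: modified quotas Delta 7.193, Alpha 7.434, Gamma 8.712, Beta 10.666, Zeta 2.313.
Rounding up: Delta 8, Alpha 8, Gamma 9, Beta 11, Zeta 3 (total 39).
Alpha receives 8.

8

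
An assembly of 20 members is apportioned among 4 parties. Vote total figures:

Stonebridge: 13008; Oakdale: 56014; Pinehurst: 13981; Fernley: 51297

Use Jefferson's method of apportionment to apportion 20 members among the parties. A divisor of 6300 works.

Stonebridge=2, Oakdale=8, Pinehurst=2, Fernley=8

With modified divisor 6300: modified quotas Stonebridge 2.065, Oakdale 8.891, Pinehurst 2.219, Fernley 8.142.
Rounding down: Stonebridge 2, Oakdale 8, Pinehurst 2, Fernley 8 (total 20).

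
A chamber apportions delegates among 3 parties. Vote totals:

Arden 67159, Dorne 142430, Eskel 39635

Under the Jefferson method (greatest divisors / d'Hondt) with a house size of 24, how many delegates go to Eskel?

Standard divisor 249224/24 ≈ 10384.333; standard quotas: Arden 6.467, Dorne 13.716, Eskel 3.817.
Rounding down gives 6, 13, 3 = 22 seats, so the divisor must be adjusted.
With modified divisor 9800: modified quotas Arden 6.853, Dorne 14.534, Eskel 4.044.
Rounding down: Arden 6, Dorne 14, Eskel 4 (total 24).
Eskel receives 4.

4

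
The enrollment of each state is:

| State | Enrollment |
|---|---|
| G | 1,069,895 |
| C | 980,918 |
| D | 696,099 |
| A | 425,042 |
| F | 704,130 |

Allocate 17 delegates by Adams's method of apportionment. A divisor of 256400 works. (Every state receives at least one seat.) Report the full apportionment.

With modified divisor 256400: modified quotas G 4.173, C 3.826, D 2.715, A 1.658, F 2.746.
Rounding up: G 5, C 4, D 3, A 2, F 3 (total 17).

G=5, C=4, D=3, A=2, F=3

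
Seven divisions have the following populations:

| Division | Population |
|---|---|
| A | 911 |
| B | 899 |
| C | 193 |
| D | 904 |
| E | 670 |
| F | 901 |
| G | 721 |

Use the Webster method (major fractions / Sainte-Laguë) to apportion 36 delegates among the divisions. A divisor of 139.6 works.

With modified divisor 139.6: modified quotas A 6.526, B 6.440, C 1.383, D 6.476, E 4.799, F 6.454, G 5.165.
Rounding to the nearest integer: A 7, B 6, C 1, D 6, E 5, F 6, G 5 (total 36).

A 7; B 6; C 1; D 6; E 5; F 6; G 5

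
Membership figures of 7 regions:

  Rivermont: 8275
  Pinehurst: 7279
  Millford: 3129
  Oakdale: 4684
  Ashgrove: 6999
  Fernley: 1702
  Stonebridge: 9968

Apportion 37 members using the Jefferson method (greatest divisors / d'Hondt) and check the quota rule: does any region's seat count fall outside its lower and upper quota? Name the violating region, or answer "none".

none

Standard quotas: Rivermont 7.284, Pinehurst 6.407, Millford 2.754, Oakdale 4.123, Ashgrove 6.161, Fernley 1.498, Stonebridge 8.774.
Jefferson allocation: Rivermont 7, Pinehurst 7, Millford 3, Oakdale 4, Ashgrove 6, Fernley 1, Stonebridge 9.
Every allocation lies between the lower and upper quota.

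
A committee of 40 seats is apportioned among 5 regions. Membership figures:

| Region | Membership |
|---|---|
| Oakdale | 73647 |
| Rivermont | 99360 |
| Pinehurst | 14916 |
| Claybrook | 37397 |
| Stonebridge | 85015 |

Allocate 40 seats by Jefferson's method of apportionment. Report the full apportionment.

Standard divisor 310335/40 ≈ 7758.375; standard quotas: Oakdale 9.493, Rivermont 12.807, Pinehurst 1.923, Claybrook 4.820, Stonebridge 10.958.
Rounding down gives 9, 12, 1, 4, 10 = 36 seats, so the divisor must be adjusted.
With modified divisor 7383.36: modified quotas Oakdale 9.975, Rivermont 13.457, Pinehurst 2.020, Claybrook 5.065, Stonebridge 11.514.
Rounding down: Oakdale 9, Rivermont 13, Pinehurst 2, Claybrook 5, Stonebridge 11 (total 40).

Oakdale=9, Rivermont=13, Pinehurst=2, Claybrook=5, Stonebridge=11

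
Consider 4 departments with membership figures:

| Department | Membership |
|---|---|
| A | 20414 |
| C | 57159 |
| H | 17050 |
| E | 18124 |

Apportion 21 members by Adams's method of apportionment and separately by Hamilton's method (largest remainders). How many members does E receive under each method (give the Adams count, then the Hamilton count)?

Adams: A 4, C 10, H 3, E 4.
Hamilton: A 4, C 11, H 3, E 3.
E gets 4 under Adams and 3 under Hamilton.

4 and 3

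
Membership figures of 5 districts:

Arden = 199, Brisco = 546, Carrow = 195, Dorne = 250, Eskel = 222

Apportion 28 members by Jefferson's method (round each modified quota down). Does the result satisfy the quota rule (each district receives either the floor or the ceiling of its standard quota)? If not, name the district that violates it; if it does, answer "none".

Standard quotas: Arden 3.946, Brisco 10.827, Carrow 3.867, Dorne 4.958, Eskel 4.402.
Jefferson allocation: Arden 4, Brisco 11, Carrow 4, Dorne 5, Eskel 4.
Every allocation lies between the lower and upper quota.

none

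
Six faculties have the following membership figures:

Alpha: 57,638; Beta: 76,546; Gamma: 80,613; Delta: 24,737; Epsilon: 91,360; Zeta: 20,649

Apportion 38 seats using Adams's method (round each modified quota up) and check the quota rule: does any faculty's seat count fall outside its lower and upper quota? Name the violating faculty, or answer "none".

Standard quotas: Alpha 6.230, Beta 8.274, Gamma 8.714, Delta 2.674, Epsilon 9.876, Zeta 2.232.
Adams allocation: Alpha 6, Beta 8, Gamma 8, Delta 3, Epsilon 10, Zeta 3.
Every allocation lies between the lower and upper quota.

none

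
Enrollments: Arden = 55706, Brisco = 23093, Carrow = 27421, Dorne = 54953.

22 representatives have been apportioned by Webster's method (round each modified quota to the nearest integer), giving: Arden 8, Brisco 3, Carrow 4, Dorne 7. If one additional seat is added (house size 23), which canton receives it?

Priority for the next seat is population ÷ (current seats + 0.5).
Priorities: Arden 6553.647, Brisco 6598.000, Carrow 6093.556, Dorne 7327.067.
Highest priority: Dorne.

Dorne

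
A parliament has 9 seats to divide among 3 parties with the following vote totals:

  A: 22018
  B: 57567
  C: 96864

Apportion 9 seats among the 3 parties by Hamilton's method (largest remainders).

A: 1; B: 3; C: 5

The standard divisor is 176449/9 ≈ 19605.444.
Standard quotas: A 1.1231, B 2.9363, C 4.9407.
Lower quotas: A 1, B 2, C 4 (sum 7, leaving 2 seats).
Remainders in descending order: C 0.9407, B 0.9363, A 0.1231.
The surplus seats go to C, B.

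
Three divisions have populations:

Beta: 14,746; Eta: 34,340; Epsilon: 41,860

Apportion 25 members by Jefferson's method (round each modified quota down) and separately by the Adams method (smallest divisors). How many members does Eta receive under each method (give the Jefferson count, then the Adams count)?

9 and 10

Jefferson: Beta 4, Eta 9, Epsilon 12.
Adams: Beta 4, Eta 10, Epsilon 11.
Eta gets 9 under Jefferson and 10 under Adams.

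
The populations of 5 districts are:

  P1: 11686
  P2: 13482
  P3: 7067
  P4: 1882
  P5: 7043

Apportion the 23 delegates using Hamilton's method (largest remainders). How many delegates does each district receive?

P1 6; P2 8; P3 4; P4 1; P5 4

Total 41160; standard divisor 41160/23 ≈ 1789.565.
Standard quotas: P1 6.5301, P2 7.5337, P3 3.9490, P4 1.0517, P5 3.9356.
Lower quotas: P1 6, P2 7, P3 3, P4 1, P5 3 (sum 20, leaving 3 seats).
Remainders in descending order: P3 0.9490, P5 0.9356, P2 0.5337, P1 0.5301, P4 0.0517.
Largest remainders: P3, P5, P2 receive the extra seats.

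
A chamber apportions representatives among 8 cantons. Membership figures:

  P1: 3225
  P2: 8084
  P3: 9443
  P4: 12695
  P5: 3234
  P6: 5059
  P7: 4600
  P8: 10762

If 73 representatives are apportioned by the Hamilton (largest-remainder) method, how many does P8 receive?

Total 57102; standard divisor 57102/73 ≈ 782.219.
Standard quotas: P1 4.1229, P2 10.3347, P3 12.0721, P4 16.2295, P5 4.1344, P6 6.4675, P7 5.8807, P8 13.7583.
Lower quotas: P1 4, P2 10, P3 12, P4 16, P5 4, P6 6, P7 5, P8 13 (sum 70, leaving 3 seats).
Remainders in descending order: P7 0.8807, P8 0.7583, P6 0.4675, P2 0.3347, P4 0.2295, P5 0.1344, P1 0.1229, P3 0.0721.
The surplus seats go to P7, P8, P6.
P8 receives 14.

14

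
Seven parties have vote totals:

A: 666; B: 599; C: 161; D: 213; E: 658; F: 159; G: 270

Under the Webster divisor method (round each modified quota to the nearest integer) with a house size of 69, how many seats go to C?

4

Standard divisor 2726/69 ≈ 39.507; standard quotas: A 16.858, B 15.162, C 4.075, D 5.391, E 16.655, F 4.025, G 6.834.
Rounding to the nearest integer gives A 17, B 15, C 4, D 5, E 17, F 4, G 7 — total 69, matching the house size, so no adjustment is needed.
C receives 4.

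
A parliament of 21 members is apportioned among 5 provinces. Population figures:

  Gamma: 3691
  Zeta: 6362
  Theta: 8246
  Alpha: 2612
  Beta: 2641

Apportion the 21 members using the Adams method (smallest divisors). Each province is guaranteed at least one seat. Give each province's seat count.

Standard divisor 23552/21 ≈ 1121.524; standard quotas: Gamma 3.291, Zeta 5.673, Theta 7.352, Alpha 2.329, Beta 2.355.
Rounding up gives 4, 6, 8, 3, 3 = 24 seats, so the divisor must be adjusted.
With modified divisor 1290: modified quotas Gamma 2.861, Zeta 4.932, Theta 6.392, Alpha 2.025, Beta 2.047.
Rounding up: Gamma 3, Zeta 5, Theta 7, Alpha 3, Beta 3 (total 21).

Gamma: 3, Zeta: 5, Theta: 7, Alpha: 3, Beta: 3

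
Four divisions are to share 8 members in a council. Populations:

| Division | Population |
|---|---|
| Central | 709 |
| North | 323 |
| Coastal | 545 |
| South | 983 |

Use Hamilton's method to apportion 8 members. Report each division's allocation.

Central 2; North 1; Coastal 2; South 3

Standard divisor: 2560 ÷ 8 = 320.
Standard quotas: Central 2.216, North 1.009, Coastal 1.703, South 3.072.
Lower quotas: Central 2, North 1, Coastal 1, South 3 (sum 7, leaving 1 seat).
Remainders in descending order: Coastal 0.703, Central 0.216, South 0.072, North 0.009.
Largest remainder: Coastal receives the extra seat.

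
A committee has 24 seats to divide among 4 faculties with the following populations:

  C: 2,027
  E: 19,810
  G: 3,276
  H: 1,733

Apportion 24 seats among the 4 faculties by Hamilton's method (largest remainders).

Standard divisor: 26846 ÷ 24 ≈ 1118.583.
Standard quotas: C 1.8121, E 17.7099, G 2.9287, H 1.5493.
Lower quotas: C 1, E 17, G 2, H 1 (sum 21, leaving 3 seats).
Remainders in descending order: G 0.9287, C 0.8121, E 0.7099, H 0.5493.
The surplus seats go to G, C, E.

C 2; E 18; G 3; H 1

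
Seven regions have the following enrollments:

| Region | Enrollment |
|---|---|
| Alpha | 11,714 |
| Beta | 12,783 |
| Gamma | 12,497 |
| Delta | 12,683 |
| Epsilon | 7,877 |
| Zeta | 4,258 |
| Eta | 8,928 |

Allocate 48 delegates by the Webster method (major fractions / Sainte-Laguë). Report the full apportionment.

Standard divisor 70740/48 ≈ 1473.75; standard quotas: Alpha 7.948, Beta 8.674, Gamma 8.480, Delta 8.606, Epsilon 5.345, Zeta 2.889, Eta 6.058.
Rounding to the nearest integer gives Alpha 8, Beta 9, Gamma 8, Delta 9, Epsilon 5, Zeta 3, Eta 6 — total 48, matching the house size, so no adjustment is needed.

Alpha=8; Beta=9; Gamma=8; Delta=9; Epsilon=5; Zeta=3; Eta=6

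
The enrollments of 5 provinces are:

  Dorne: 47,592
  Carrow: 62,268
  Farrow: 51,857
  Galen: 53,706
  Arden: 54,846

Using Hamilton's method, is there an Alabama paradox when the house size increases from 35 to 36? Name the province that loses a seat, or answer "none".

At 35 seats: Dorne 6, Carrow 8, Farrow 7, Galen 7, Arden 7.
At 36 seats: Dorne 7, Carrow 8, Farrow 7, Galen 7, Arden 7.
No province's allocation decreased.

none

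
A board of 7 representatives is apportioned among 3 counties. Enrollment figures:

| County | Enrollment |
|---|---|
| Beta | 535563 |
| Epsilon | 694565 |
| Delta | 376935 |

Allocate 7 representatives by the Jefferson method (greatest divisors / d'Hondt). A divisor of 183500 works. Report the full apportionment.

With modified divisor 183500: modified quotas Beta 2.919, Epsilon 3.785, Delta 2.054.
Rounding down: Beta 2, Epsilon 3, Delta 2 (total 7).

Beta: 2, Epsilon: 3, Delta: 2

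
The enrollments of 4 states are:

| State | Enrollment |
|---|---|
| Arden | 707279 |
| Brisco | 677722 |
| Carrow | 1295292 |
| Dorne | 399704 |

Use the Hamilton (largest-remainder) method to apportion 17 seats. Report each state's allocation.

The standard divisor is 3079997/17 ≈ 181176.294.
Standard quotas: Arden 3.9038, Brisco 3.7407, Carrow 7.1493, Dorne 2.2062.
Lower quotas: Arden 3, Brisco 3, Carrow 7, Dorne 2 (sum 15, leaving 2 seats).
Remainders in descending order: Arden 0.9038, Brisco 0.7407, Dorne 0.2062, Carrow 0.1493.
Largest remainders: Arden, Brisco receive the extra seats.

Arden=4, Brisco=4, Carrow=7, Dorne=2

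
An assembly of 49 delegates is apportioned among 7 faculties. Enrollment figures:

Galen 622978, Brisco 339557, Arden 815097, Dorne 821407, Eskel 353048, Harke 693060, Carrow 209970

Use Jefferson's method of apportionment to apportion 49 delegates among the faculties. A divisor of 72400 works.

Galen=8; Brisco=4; Arden=11; Dorne=11; Eskel=4; Harke=9; Carrow=2

With modified divisor 72400: modified quotas Galen 8.605, Brisco 4.690, Arden 11.258, Dorne 11.345, Eskel 4.876, Harke 9.573, Carrow 2.900.
Rounding down: Galen 8, Brisco 4, Arden 11, Dorne 11, Eskel 4, Harke 9, Carrow 2 (total 49).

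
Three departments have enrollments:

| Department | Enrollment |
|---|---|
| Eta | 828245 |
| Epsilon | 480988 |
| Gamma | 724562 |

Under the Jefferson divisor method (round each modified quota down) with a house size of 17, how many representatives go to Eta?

7

Standard divisor 2033795/17 ≈ 119635; standard quotas: Eta 6.923, Epsilon 4.020, Gamma 6.056.
Rounding down gives 6, 4, 6 = 16 seats, so the divisor must be adjusted.
With modified divisor 110900: modified quotas Eta 7.468, Epsilon 4.337, Gamma 6.533.
Rounding down: Eta 7, Epsilon 4, Gamma 6 (total 17).
Eta receives 7.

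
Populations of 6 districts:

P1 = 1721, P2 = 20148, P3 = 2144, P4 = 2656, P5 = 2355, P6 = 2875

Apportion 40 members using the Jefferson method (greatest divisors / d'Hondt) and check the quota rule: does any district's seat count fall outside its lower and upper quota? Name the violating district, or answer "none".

Standard quotas: P1 2.158, P2 25.265, P3 2.688, P4 3.331, P5 2.953, P6 3.605.
Jefferson allocation: P1 2, P2 27, P3 2, P4 3, P5 3, P6 3.
P2 has quota 25.265 (lower 25, upper 26) but receives 27 — outside the quota interval.

P2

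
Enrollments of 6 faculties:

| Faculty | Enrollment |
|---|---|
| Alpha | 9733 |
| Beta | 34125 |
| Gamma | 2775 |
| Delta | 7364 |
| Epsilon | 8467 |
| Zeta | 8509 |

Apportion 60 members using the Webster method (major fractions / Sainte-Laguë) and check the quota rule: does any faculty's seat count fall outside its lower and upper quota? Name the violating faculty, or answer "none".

Beta

Standard quotas: Alpha 8.228, Beta 28.849, Gamma 2.346, Delta 6.225, Epsilon 7.158, Zeta 7.193.
Webster allocation: Alpha 8, Beta 30, Gamma 2, Delta 6, Epsilon 7, Zeta 7.
Beta has quota 28.849 (lower 28, upper 29) but receives 30 — outside the quota interval.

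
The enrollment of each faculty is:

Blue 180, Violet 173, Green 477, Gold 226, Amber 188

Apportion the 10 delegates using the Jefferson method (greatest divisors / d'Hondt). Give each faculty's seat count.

Standard divisor 1244/10 ≈ 124.4; standard quotas: Blue 1.447, Violet 1.391, Green 3.834, Gold 1.817, Amber 1.511.
Rounding down gives 1, 1, 3, 1, 1 = 7 seats, so the divisor must be adjusted.
With modified divisor 95: modified quotas Blue 1.895, Violet 1.821, Green 5.021, Gold 2.379, Amber 1.979.
Rounding down: Blue 1, Violet 1, Green 5, Gold 2, Amber 1 (total 10).

Blue 1, Violet 1, Green 5, Gold 2, Amber 1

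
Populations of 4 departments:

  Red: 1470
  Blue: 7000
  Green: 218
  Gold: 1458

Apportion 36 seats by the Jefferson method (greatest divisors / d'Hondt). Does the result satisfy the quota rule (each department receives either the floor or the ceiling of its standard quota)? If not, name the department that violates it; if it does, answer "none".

Standard quotas: Red 5.216, Blue 24.837, Green 0.774, Gold 5.173.
Jefferson allocation: Red 5, Blue 26, Green 0, Gold 5.
Blue has quota 24.837 (lower 24, upper 25) but receives 26 — outside the quota interval.

Blue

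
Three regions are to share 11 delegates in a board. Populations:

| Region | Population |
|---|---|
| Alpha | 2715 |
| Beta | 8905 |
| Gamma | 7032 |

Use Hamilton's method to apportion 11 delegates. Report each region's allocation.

Total 18652; standard divisor 18652/11 ≈ 1695.636.
Standard quotas: Alpha 1.6012, Beta 5.2517, Gamma 4.1471.
Lower quotas: Alpha 1, Beta 5, Gamma 4 (sum 10, leaving 1 seat).
Remainders in descending order: Alpha 0.6012, Beta 0.2517, Gamma 0.1471.
Largest remainder: Alpha receives the extra seat.

Alpha=2, Beta=5, Gamma=4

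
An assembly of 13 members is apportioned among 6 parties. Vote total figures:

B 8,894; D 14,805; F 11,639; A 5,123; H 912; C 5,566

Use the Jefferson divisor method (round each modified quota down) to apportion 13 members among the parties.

B: 3, D: 5, F: 3, A: 1, H: 0, C: 1

Standard divisor 46939/13 ≈ 3610.692; standard quotas: B 2.463, D 4.100, F 3.223, A 1.419, H 0.253, C 1.542.
Rounding down gives 2, 4, 3, 1, 0, 1 = 11 seats, so the divisor must be adjusted.
With modified divisor 2940: modified quotas B 3.025, D 5.036, F 3.959, A 1.743, H 0.310, C 1.893.
Rounding down: B 3, D 5, F 3, A 1, H 0, C 1 (total 13).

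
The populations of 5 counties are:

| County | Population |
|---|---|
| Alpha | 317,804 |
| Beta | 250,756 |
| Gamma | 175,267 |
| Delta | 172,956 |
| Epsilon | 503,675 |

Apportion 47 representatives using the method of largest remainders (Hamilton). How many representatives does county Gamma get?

6

Standard divisor: 1420458 ÷ 47 ≈ 30222.511.
Standard quotas: Alpha 10.5155, Beta 8.2970, Gamma 5.7992, Delta 5.7228, Epsilon 16.6656.
Lower quotas: Alpha 10, Beta 8, Gamma 5, Delta 5, Epsilon 16 (sum 44, leaving 3 seats).
Remainders in descending order: Gamma 0.7992, Delta 0.7228, Epsilon 0.6656, Alpha 0.5155, Beta 0.2970.
The surplus seats go to Gamma, Delta, Epsilon.
Gamma receives 6.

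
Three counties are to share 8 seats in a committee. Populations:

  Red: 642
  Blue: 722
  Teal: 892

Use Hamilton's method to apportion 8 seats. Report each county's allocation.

Standard divisor: 2256 ÷ 8 = 282.
Standard quotas: Red 2.277, Blue 2.560, Teal 3.163.
Lower quotas: Red 2, Blue 2, Teal 3 (sum 7, leaving 1 seat).
Remainders in descending order: Blue 0.560, Red 0.277, Teal 0.163.
The surplus seat goes to Blue.

Red: 2; Blue: 3; Teal: 3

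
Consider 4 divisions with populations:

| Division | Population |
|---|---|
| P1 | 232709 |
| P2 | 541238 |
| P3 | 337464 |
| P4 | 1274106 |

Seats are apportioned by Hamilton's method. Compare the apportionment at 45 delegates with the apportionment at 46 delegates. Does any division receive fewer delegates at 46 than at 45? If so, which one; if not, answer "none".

P1

At 45 seats: P1 5, P2 10, P3 6, P4 24.
At 46 seats: P1 4, P2 10, P3 7, P4 25.
P1 drops from 5 to 4.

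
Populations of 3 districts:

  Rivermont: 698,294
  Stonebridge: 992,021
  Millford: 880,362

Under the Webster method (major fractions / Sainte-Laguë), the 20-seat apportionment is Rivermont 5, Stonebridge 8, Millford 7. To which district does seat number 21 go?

Priority for the next seat is population ÷ (current seats + 0.5).
Priorities: Rivermont 126962.545, Stonebridge 116708.353, Millford 117381.600.
Highest priority: Rivermont.

Rivermont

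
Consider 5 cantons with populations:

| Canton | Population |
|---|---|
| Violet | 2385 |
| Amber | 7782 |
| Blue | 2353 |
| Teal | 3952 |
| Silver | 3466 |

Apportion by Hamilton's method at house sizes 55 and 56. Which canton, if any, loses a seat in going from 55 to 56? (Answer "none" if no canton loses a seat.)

none

At 55 seats: Violet 7, Amber 21, Blue 6, Teal 11, Silver 10.
At 56 seats: Violet 7, Amber 22, Blue 6, Teal 11, Silver 10.
No canton's allocation decreased.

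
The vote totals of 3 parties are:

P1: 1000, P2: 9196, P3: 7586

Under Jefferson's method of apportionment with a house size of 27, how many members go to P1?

Standard divisor 17782/27 ≈ 658.593; standard quotas: P1 1.518, P2 13.963, P3 11.519.
Rounding down gives 1, 13, 11 = 25 seats, so the divisor must be adjusted.
With modified divisor 620: modified quotas P1 1.613, P2 14.832, P3 12.235.
Rounding down: P1 1, P2 14, P3 12 (total 27).
P1 receives 1.

1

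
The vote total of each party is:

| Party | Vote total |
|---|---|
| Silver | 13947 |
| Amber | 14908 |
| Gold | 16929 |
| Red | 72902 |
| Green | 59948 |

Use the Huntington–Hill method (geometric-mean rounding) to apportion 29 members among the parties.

Silver 2, Amber 2, Gold 3, Red 12, Green 10

With divisor 6203: modified quotas Silver 2.248, Amber 2.403, Gold 2.729, Red 11.753, Green 9.664.
Geometric-mean thresholds: Silver √(2·3)=2.449, Amber √(2·3)=2.449, Gold √(2·3)=2.449, Red √(11·12)=11.489, Green √(9·10)=9.487.
Each quota rounded against its threshold gives Silver 2, Amber 2, Gold 3, Red 12, Green 10 (total 29).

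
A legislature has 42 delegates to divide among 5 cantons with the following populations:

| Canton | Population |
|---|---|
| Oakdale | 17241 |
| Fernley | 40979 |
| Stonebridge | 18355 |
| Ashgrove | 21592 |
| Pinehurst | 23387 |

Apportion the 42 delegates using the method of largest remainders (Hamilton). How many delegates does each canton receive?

Total 121554; standard divisor 121554/42 ≈ 2894.143.
Standard quotas: Oakdale 5.9572, Fernley 14.1593, Stonebridge 6.3421, Ashgrove 7.4606, Pinehurst 8.0808.
Lower quotas: Oakdale 5, Fernley 14, Stonebridge 6, Ashgrove 7, Pinehurst 8 (sum 40, leaving 2 seats).
Remainders in descending order: Oakdale 0.9572, Ashgrove 0.4606, Stonebridge 0.3421, Fernley 0.1593, Pinehurst 0.0808.
The surplus seats go to Oakdale, Ashgrove.

Oakdale 6, Fernley 14, Stonebridge 6, Ashgrove 8, Pinehurst 8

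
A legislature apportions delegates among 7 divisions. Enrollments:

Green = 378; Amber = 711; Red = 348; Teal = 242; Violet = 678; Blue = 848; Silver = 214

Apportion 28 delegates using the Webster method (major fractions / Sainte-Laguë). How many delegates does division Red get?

Standard divisor 3419/28 ≈ 122.107; standard quotas: Green 3.096, Amber 5.823, Red 2.850, Teal 1.982, Violet 5.553, Blue 6.945, Silver 1.753.
Rounding to the nearest integer gives 3, 6, 3, 2, 6, 7, 2 = 29 seats, so the divisor must be adjusted.
With modified divisor 126: modified quotas Green 3.000, Amber 5.643, Red 2.762, Teal 1.921, Violet 5.381, Blue 6.730, Silver 1.698.
Rounding to the nearest integer: Green 3, Amber 6, Red 3, Teal 2, Violet 5, Blue 7, Silver 2 (total 28).
Red receives 3.

3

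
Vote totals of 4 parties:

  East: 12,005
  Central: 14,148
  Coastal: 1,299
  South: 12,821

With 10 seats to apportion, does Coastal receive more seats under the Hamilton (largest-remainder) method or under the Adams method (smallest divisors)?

Adams

Hamilton: East 3, Central 4, Coastal 0, South 3.
Adams: East 3, Central 3, Coastal 1, South 3.
Coastal gets 0 under Hamilton and 1 under Adams.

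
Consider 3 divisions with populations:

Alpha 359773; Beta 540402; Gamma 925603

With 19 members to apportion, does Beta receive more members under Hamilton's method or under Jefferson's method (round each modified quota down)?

Jefferson

Hamilton: Alpha 4, Beta 5, Gamma 10.
Jefferson: Alpha 3, Beta 6, Gamma 10.
Beta gets 5 under Hamilton and 6 under Jefferson.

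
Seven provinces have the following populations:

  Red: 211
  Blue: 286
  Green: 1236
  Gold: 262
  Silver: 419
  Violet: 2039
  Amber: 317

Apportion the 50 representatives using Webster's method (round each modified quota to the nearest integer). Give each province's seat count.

Red 2, Blue 3, Green 13, Gold 3, Silver 4, Violet 22, Amber 3

Standard divisor 4770/50 ≈ 95.4; standard quotas: Red 2.212, Blue 2.998, Green 12.956, Gold 2.746, Silver 4.392, Violet 21.373, Amber 3.323.
Rounding to the nearest integer gives 2, 3, 13, 3, 4, 21, 3 = 49 seats, so the divisor must be adjusted.
With modified divisor 94: modified quotas Red 2.245, Blue 3.043, Green 13.149, Gold 2.787, Silver 4.457, Violet 21.691, Amber 3.372.
Rounding to the nearest integer: Red 2, Blue 3, Green 13, Gold 3, Silver 4, Violet 22, Amber 3 (total 50).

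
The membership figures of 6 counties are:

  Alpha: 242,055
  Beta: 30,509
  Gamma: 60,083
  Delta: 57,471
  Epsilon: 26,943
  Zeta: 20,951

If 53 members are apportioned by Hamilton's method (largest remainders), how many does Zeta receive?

The standard divisor is 438012/53 ≈ 8264.377.
Standard quotas: Alpha 29.2890, Beta 3.6916, Gamma 7.2701, Delta 6.9541, Epsilon 3.2601, Zeta 2.5351.
Lower quotas: Alpha 29, Beta 3, Gamma 7, Delta 6, Epsilon 3, Zeta 2 (sum 50, leaving 3 seats).
Remainders in descending order: Delta 0.9541, Beta 0.6916, Zeta 0.5351, Alpha 0.2890, Gamma 0.2701, Epsilon 0.2601.
Largest remainders: Delta, Beta, Zeta receive the extra seats.
Zeta receives 3.

3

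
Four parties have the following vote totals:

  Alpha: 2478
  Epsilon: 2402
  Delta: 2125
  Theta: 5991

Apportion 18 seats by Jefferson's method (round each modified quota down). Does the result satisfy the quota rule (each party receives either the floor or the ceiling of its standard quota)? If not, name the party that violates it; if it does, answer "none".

none

Standard quotas: Alpha 3.432, Epsilon 3.327, Delta 2.943, Theta 8.298.
Jefferson allocation: Alpha 3, Epsilon 3, Delta 3, Theta 9.
Every allocation lies between the lower and upper quota.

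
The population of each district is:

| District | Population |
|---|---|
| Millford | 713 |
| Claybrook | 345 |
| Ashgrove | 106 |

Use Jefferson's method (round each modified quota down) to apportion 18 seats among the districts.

Standard divisor 1164/18 ≈ 64.667; standard quotas: Millford 11.026, Claybrook 5.335, Ashgrove 1.639.
Rounding down gives 11, 5, 1 = 17 seats, so the divisor must be adjusted.
With modified divisor 58: modified quotas Millford 12.293, Claybrook 5.948, Ashgrove 1.828.
Rounding down: Millford 12, Claybrook 5, Ashgrove 1 (total 18).

Millford 12, Claybrook 5, Ashgrove 1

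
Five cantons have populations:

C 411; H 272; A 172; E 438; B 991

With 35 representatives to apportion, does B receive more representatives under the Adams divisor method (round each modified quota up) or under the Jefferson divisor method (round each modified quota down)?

Jefferson

Adams: C 6, H 4, A 3, E 7, B 15.
Jefferson: C 6, H 4, A 2, E 7, B 16.
B gets 15 under Adams and 16 under Jefferson.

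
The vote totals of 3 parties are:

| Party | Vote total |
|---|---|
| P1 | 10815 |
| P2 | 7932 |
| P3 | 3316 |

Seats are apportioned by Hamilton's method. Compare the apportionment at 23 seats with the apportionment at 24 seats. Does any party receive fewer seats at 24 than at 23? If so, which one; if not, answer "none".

P3

At 23 seats: P1 11, P2 8, P3 4.
At 24 seats: P1 12, P2 9, P3 3.
P3 drops from 4 to 3.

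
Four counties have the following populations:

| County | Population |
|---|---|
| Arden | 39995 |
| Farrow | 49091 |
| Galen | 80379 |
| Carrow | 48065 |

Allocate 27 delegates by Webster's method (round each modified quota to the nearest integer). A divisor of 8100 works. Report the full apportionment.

Arden 5, Farrow 6, Galen 10, Carrow 6

With modified divisor 8100: modified quotas Arden 4.938, Farrow 6.061, Galen 9.923, Carrow 5.934.
Rounding to the nearest integer: Arden 5, Farrow 6, Galen 10, Carrow 6 (total 27).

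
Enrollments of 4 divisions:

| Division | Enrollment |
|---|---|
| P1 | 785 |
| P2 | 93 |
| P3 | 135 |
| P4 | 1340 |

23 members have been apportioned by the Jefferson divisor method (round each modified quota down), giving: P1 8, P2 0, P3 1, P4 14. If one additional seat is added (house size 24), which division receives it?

P2

Priority for the next seat is population ÷ (current seats + 1).
Priorities: P1 87.222, P2 93.000, P3 67.500, P4 89.333.
Highest priority: P2.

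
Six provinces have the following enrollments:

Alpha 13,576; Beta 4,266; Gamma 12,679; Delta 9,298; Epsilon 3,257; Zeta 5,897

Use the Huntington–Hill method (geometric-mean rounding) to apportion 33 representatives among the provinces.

With divisor 1464: modified quotas Alpha 9.273, Beta 2.914, Gamma 8.661, Delta 6.351, Epsilon 2.225, Zeta 4.028.
Geometric-mean thresholds: Alpha √(9·10)=9.487, Beta √(2·3)=2.449, Gamma √(8·9)=8.485, Delta √(6·7)=6.481, Epsilon √(2·3)=2.449, Zeta √(4·5)=4.472.
Each quota rounded against its threshold gives Alpha 9, Beta 3, Gamma 9, Delta 6, Epsilon 2, Zeta 4 (total 33).

Alpha: 9, Beta: 3, Gamma: 9, Delta: 6, Epsilon: 2, Zeta: 4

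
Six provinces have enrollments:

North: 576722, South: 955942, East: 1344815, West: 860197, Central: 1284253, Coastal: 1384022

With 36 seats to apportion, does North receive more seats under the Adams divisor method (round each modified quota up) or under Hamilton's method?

Adams

Adams: North 4, South 5, East 7, West 5, Central 7, Coastal 8.
Hamilton: North 3, South 5, East 8, West 5, Central 7, Coastal 8.
North gets 4 under Adams and 3 under Hamilton.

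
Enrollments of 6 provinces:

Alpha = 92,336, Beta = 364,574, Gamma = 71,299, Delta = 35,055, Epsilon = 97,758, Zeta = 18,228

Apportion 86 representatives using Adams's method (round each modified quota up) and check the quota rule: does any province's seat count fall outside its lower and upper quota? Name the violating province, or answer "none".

Beta

Standard quotas: Alpha 11.691, Beta 46.159, Gamma 9.027, Delta 4.438, Epsilon 12.377, Zeta 2.308.
Adams allocation: Alpha 12, Beta 45, Gamma 9, Delta 5, Epsilon 12, Zeta 3.
Beta has quota 46.159 (lower 46, upper 47) but receives 45 — outside the quota interval.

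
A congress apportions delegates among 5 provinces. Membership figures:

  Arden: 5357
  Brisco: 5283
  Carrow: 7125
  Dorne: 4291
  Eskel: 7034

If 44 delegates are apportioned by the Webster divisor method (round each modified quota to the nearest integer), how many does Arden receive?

8

Standard divisor 29090/44 ≈ 661.136; standard quotas: Arden 8.103, Brisco 7.991, Carrow 10.777, Dorne 6.490, Eskel 10.639.
Rounding to the nearest integer gives Arden 8, Brisco 8, Carrow 11, Dorne 6, Eskel 11 — total 44, matching the house size, so no adjustment is needed.
Arden receives 8.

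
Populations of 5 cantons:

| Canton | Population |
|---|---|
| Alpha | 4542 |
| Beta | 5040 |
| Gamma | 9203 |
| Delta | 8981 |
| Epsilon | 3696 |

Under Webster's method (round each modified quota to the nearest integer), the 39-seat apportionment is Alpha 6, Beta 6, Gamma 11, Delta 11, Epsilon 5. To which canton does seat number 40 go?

Priority for the next seat is population ÷ (current seats + 0.5).
Priorities: Alpha 698.769, Beta 775.385, Gamma 800.261, Delta 780.957, Epsilon 672.000.
Highest priority: Gamma.

Gamma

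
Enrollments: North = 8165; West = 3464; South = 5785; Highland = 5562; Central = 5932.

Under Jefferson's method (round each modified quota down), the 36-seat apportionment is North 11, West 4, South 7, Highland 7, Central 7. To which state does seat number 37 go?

Central

Priority for the next seat is population ÷ (current seats + 1).
Priorities: North 680.417, West 692.800, South 723.125, Highland 695.250, Central 741.500.
Highest priority: Central.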